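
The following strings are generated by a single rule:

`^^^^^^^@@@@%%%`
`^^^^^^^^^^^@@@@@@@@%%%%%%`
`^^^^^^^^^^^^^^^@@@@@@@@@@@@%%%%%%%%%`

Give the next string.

Term n consists of 4n+3 ^'s, followed by 4n @'s, followed by 3n %'s (n = 1, 2, …).
At n = 4 the blocks have lengths 19, 16, 12.

^^^^^^^^^^^^^^^^^^^@@@@@@@@@@@@@@@@%%%%%%%%%%%%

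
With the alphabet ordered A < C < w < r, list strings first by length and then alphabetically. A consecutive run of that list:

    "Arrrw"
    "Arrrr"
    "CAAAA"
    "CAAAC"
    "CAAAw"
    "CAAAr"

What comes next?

CAACA

Treat CAAAr as a base-4 numeral over the given alphabet and add one, carrying through any trailing r's.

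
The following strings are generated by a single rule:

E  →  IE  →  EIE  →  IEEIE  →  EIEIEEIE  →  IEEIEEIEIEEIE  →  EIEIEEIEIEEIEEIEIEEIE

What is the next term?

From term 3 onward, concatenate the second-to-last term with the last: E·IE = EIE, IE·EIE = IEEIE, …
Continuing: IEEIEEIEIEEIE · EIEIEEIEIEEIEEIEIEEIE gives term 8.

IEEIEEIEIEEIEEIEIEEIEIEEIEEIEIEEIE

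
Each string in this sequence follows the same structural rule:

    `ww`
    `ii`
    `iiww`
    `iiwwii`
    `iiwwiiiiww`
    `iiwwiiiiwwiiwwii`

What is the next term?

iiwwiiiiwwiiwwiiiiwwiiiiww

Each term (from the third on) is the previous term followed by the one before it: term 3 = ii·ww = iiww.
So term 7 is iiwwiiiiwwiiwwii·iiwwiiiiww.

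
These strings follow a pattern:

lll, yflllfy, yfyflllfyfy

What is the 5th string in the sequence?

yfyfyfyflllfyfyfyfy

Every step adds yf to the front and fy to the end of the previous string.
From yfyflllfyfy, 2 further steps: yfyflllfyfy → yfyfyflllfyfyfy → (answer).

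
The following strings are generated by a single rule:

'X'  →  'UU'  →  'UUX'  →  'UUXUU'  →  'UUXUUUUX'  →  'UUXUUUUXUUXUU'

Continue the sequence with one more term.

This is a Fibonacci-style word recurrence s(k) = s(k−1)·s(k−2): e.g. UU·X = UUX.
The next term joins UUXUUUUXUUXUU and UUXUUUUX.

UUXUUUUXUUXUUUUXUUUUX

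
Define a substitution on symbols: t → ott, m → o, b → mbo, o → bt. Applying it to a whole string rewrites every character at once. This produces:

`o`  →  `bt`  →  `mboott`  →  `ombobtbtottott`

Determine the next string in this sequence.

Replace each of the 14 characters of ombobtbtottott in place — bt o mbo bt mbo ott mbo ott bt ott ott bt ott ott — and concatenate.

btombobtmboottmboottbtottottbtottott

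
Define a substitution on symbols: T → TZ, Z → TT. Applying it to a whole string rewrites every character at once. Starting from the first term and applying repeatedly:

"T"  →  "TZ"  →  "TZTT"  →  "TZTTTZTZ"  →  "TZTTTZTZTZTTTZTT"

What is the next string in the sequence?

TZTTTZTZTZTTTZTTTZTTTZTZTZTTTZTZ

Replace each of the 16 characters of TZTTTZTZTZTTTZTT in place — TZ TT TZ TZ TZ TT TZ TT TZ TT TZ TZ TZ TT TZ TZ — and concatenate.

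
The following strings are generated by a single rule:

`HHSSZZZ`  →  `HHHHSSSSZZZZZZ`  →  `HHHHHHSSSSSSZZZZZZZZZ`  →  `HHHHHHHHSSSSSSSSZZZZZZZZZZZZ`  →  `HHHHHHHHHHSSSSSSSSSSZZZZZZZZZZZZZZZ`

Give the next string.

HHHHHHHHHHHHSSSSSSSSSSSSZZZZZZZZZZZZZZZZZZ

Reading off run lengths: H runs 2, 4, 6, 8, 10; S runs 2, 4, 6, 8, 10; Z runs 3, 6, 9, 12, 15 — each is linear in n (n = 1, 2, …).
At n = 6 the blocks have lengths 12, 12, 18.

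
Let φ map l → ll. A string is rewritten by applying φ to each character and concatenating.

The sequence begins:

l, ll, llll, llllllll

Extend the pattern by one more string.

Expanding llllllll: l→ll, l→ll, l→ll, l→ll, l→ll, l→ll, l→ll, l→ll. Concatenated: ll ll ll ll ll ll ll ll.

llllllllllllllll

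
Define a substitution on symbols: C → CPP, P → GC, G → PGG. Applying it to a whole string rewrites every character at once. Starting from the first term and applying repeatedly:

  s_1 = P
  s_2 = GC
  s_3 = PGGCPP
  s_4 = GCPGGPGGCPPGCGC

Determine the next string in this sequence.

Applying the rule to each of the 15 symbols of GCPGGPGGCPPGCGC gives the pieces PGG CPP GC PGG PGG GC PGG PGG CPP GC GC PGG CPP PGG CPP, which concatenate to the answer.

PGGCPPGCPGGPGGGCPGGPGGCPPGCGCPGGCPPPGGCPP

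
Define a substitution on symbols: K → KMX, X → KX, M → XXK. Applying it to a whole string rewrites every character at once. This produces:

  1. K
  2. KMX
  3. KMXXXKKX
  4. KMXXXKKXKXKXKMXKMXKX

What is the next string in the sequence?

KMXXXKKXKXKXKMXKMXKXKMXKXKMXKXKMXXXKKXKMXXXKKXKMXKX

Replace each of the 20 characters of KMXXXKKXKXKXKMXKMXKX in place — KMX XXK KX KX KX KMX KMX KX KMX KX KMX KX KMX XXK KX KMX XXK KX KMX KX — and concatenate.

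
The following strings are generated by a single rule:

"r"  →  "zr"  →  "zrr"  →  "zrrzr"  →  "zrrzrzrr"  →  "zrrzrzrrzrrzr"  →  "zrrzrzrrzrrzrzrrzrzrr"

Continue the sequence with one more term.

zrrzrzrrzrrzrzrrzrzrrzrrzrzrrzrrzr

From term 3 onward, concatenate the last term with the second-to-last: zr·r = zrr, zrr·zr = zrrzr, …
Continuing: zrrzrzrrzrrzrzrrzrzrr · zrrzrzrrzrrzr gives term 8.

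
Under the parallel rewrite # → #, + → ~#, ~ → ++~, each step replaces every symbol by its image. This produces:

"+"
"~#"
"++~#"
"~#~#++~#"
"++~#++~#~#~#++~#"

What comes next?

φ(++~#++~#~#~#++~#) expands symbol-by-symbol to ~# ~# ++~ # ~# ~# ++~ # ++~ # ++~ # ~# ~# ++~ #; joining the 16 pieces gives the next term.

~#~#++~#~#~#++~#++~#++~#~#~#++~#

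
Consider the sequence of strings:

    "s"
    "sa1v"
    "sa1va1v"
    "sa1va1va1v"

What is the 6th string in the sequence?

sa1va1va1va1va1v

Each term is the previous one with a1v appended.
From sa1va1va1v, 2 further steps: sa1va1va1v → sa1va1va1va1v → (answer).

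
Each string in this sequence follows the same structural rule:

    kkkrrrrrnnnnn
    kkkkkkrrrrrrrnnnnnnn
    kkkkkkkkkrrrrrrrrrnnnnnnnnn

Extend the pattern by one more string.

kkkkkkkkkkkkrrrrrrrrrrrnnnnnnnnnnn

Each string has the form k^{3n} r^{2n+3} n^{2n+3} (n = 1, 2, …).
For the next term, n = 4, so the run lengths are 12, 11, 11.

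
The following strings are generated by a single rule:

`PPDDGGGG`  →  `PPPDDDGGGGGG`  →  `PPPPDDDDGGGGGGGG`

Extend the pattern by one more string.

Reading off run lengths: P runs 2, 3, 4; D runs 2, 3, 4; G runs 4, 6, 8 — each is linear in n, where the shown terms are n = 2, 3, 4.
For the next term, n = 5, so the run lengths are 5, 5, 10.

PPPPPDDDDDGGGGGGGGGG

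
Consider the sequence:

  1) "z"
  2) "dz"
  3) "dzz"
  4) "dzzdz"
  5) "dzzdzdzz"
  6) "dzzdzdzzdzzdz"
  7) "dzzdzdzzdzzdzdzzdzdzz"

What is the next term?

Each term (from the third on) is the previous term followed by the one before it: term 3 = dz·z = dzz.
The next term joins dzzdzdzzdzzdzdzzdzdzz and dzzdzdzzdzzdz.

dzzdzdzzdzzdzdzzdzdzzdzzdzdzzdzzdz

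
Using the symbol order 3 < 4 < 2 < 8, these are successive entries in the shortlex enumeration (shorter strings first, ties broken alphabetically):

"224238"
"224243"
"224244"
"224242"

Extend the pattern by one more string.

224248

Find the rightmost character of 224242 below 8, bump it to the next letter, and reset everything to its right to 3.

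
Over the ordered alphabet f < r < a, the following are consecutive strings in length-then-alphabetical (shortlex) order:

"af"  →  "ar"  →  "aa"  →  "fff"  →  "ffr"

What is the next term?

The successor of ffr increments the rightmost position that isn't already a and resets every position after it to f.

ffa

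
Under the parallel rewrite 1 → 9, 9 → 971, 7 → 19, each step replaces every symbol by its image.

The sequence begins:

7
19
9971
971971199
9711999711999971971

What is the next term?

Rewriting the 19 symbols of 9711999711999971971 one by one yields 971 19 9 9 971 971 971 19 9 9 971 971 971 971 19 9 971 19 9; concatenated:

97119999719719711999971971971971199971199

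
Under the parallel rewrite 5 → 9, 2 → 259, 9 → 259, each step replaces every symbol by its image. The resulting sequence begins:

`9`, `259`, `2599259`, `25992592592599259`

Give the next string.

Rewriting the 17 symbols of 25992592592599259 one by one yields 259 9 259 259 259 9 259 259 9 259 259 9 259 259 259 9 259; concatenated:

25992592592599259259925925992592592599259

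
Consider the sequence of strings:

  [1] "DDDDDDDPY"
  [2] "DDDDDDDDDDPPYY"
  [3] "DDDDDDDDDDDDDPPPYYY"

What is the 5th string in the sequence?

The n-th term is 3n+1 D's then n-1 P's then n-1 Y's, where the shown terms are n = 2, 3, 4.
At n = 6 the blocks have lengths 19, 5, 5.

DDDDDDDDDDDDDDDDDDDPPPPPYYYYY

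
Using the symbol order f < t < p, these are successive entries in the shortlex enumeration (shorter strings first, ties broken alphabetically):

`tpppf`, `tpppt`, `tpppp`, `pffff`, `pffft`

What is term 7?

Advancing 2 positions from pffft through pffft → pfffp reaches term 7.

pfftf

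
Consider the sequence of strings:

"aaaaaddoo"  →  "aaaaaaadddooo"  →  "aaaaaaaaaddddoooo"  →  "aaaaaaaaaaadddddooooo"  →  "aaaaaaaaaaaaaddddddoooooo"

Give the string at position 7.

The n-th term is 2n+1 a's then n d's then n o's, where the shown terms are n = 2, 3, 4, 5, 6.
Setting n = 8 gives 17, 8, 8 characters in each block.

aaaaaaaaaaaaaaaaaddddddddoooooooo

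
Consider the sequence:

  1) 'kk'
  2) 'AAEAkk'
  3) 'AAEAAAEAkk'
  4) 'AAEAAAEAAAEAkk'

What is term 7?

Each term is the previous one with AAEA prepended.
From AAEAAAEAAAEAkk, 3 further steps: AAEAAAEAAAEAkk → AAEAAAEAAAEAAAEAkk → AAEAAAEAAAEAAAEAAAEAkk → (answer).

AAEAAAEAAAEAAAEAAAEAAAEAkk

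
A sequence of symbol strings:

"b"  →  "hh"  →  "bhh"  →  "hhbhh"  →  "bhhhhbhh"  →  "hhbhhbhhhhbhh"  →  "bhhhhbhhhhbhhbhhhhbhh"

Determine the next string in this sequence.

hhbhhbhhhhbhhbhhhhbhhhhbhhbhhhhbhh

From term 3 onward, concatenate the second-to-last term with the last: b·hh = bhh, hh·bhh = hhbhh, …
Continuing: hhbhhbhhhhbhh · bhhhhbhhhhbhhbhhhhbhh gives term 8.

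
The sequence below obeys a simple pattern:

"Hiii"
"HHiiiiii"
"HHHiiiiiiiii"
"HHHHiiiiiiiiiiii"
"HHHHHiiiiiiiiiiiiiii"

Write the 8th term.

HHHHHHHHiiiiiiiiiiiiiiiiiiiiiiii

The n-th term is n H's then 3n i's (n = 1, 2, …).
At n = 8 the blocks have lengths 8, 24.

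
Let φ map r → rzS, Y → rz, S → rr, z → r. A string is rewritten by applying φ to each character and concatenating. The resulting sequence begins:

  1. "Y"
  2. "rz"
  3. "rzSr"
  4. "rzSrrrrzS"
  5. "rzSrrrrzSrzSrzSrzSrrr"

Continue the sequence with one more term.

rzSrrrrzSrzSrzSrzSrrrrzSrrrrzSrrrrzSrrrrzSrzSrzS

Applying the rule to each of the 21 symbols of rzSrrrrzSrzSrzSrzSrrr gives the pieces rzS r rr rzS rzS rzS rzS r rr rzS r rr rzS r rr rzS r rr rzS rzS rzS, which concatenate to the answer.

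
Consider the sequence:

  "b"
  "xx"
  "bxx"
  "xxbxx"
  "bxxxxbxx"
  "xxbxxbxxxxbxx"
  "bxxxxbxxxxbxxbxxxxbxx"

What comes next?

xxbxxbxxxxbxxbxxxxbxxxxbxxbxxxxbxx

Each term (from the third on) is the two preceding terms concatenated in order: term 3 = b·xx = bxx.
Continuing: xxbxxbxxxxbxx · bxxxxbxxxxbxxbxxxxbxx gives term 8.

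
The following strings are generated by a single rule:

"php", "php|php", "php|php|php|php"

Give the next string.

s(k+1) = s(k)·|·s(k) — each term doubles the last with '|' between the halves.
So the next term is two copies of php|php|php|php with '|' between the halves.

php|php|php|php|php|php|php|php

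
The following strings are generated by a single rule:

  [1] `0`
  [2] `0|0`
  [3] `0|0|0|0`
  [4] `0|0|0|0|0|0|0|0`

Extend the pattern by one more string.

s(k+1) = s(k)·|·s(k) — each term doubles the last with '|' between the halves.
Doubling 0|0|0|0|0|0|0|0 with '|' between the halves:

0|0|0|0|0|0|0|0|0|0|0|0|0|0|0|0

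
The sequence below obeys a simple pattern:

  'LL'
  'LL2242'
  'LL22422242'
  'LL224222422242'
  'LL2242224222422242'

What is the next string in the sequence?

Every step adds 2242 to the end: s(k+1) = s(k)·2242.
Applying this once more to LL2242224222422242:

LL22422242224222422242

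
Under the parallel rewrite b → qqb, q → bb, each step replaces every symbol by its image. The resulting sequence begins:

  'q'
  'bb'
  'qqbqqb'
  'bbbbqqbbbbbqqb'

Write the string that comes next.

Rewriting the 14 symbols of bbbbqqbbbbbqqb one by one yields qqb qqb qqb qqb bb bb qqb qqb qqb qqb qqb bb bb qqb; concatenated:

qqbqqbqqbqqbbbbbqqbqqbqqbqqbqqbbbbbqqb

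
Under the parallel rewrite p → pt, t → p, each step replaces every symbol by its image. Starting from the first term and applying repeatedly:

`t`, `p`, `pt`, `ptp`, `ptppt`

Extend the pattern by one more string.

Rewriting each symbol of ptppt: p→pt, t→p, p→pt, p→pt, t→p, which concatenates to pt p pt pt p.

ptpptptp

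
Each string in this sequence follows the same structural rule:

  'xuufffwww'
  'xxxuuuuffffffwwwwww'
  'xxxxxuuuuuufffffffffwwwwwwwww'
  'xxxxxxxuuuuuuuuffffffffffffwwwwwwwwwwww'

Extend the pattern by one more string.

Each string has the form x^{2n-1} u^{2n} f^{3n} w^{3n} (n = 1, 2, …).
Setting n = 5 gives 9, 10, 15, 15 characters in each block.

xxxxxxxxxuuuuuuuuuufffffffffffffffwwwwwwwwwwwwwww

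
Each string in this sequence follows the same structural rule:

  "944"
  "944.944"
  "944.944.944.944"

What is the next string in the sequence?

s(k+1) = s(k)·.·s(k) — each term doubles the last with '.' between the halves.
One more doubling of 944.944.944.944 gives the answer.

944.944.944.944.944.944.944.944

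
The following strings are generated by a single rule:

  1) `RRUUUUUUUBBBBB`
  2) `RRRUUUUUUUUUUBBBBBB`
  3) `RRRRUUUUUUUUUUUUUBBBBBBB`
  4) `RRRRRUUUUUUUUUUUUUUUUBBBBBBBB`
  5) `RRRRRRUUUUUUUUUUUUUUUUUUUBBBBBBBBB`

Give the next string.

RRRRRRRUUUUUUUUUUUUUUUUUUUUUUBBBBBBBBBB

Term n consists of n R's, followed by 3n+1 U's, followed by n+3 B's, where the shown terms are n = 2, 3, 4, 5, 6.
Setting n = 7 gives 7, 22, 10 characters in each block.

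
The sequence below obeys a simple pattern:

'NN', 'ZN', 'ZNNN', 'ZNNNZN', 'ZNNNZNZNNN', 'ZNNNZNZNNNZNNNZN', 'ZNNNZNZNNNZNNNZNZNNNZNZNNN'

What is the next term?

ZNNNZNZNNNZNNNZNZNNNZNZNNNZNNNZNZNNNZNNNZN

This is a Fibonacci-style word recurrence s(k) = s(k−1)·s(k−2): e.g. ZN·NN = ZNNN.
So term 8 is ZNNNZNZNNNZNNNZNZNNNZNZNNN·ZNNNZNZNNNZNNNZN.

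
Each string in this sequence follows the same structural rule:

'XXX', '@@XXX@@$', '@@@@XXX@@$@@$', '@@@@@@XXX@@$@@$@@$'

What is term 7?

@@@@@@@@@@@@XXX@@$@@$@@$@@$@@$@@$

Each term wraps the previous one in @@ on the left and @@$ on the right.
From @@@@@@XXX@@$@@$@@$, 3 further steps: @@@@@@XXX@@$@@$@@$ → @@@@@@@@XXX@@$@@$@@$@@$ → @@@@@@@@@@XXX@@$@@$@@$@@$@@$ → (answer).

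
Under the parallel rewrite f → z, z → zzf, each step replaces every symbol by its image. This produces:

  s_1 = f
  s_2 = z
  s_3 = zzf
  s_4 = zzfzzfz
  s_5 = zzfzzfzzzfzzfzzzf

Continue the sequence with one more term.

Applying the rule to each of the 17 symbols of zzfzzfzzzfzzfzzzf gives the pieces zzf zzf z zzf zzf z zzf zzf zzf z zzf zzf z zzf zzf zzf z, which concatenate to the answer.

zzfzzfzzzfzzfzzzfzzfzzfzzzfzzfzzzfzzfzzfz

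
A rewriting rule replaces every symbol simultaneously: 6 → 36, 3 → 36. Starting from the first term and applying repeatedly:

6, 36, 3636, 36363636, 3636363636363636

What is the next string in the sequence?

φ(3636363636363636) expands symbol-by-symbol to 36 36 36 36 36 36 36 36 36 36 36 36 36 36 36 36; joining the 16 pieces gives the next term.

36363636363636363636363636363636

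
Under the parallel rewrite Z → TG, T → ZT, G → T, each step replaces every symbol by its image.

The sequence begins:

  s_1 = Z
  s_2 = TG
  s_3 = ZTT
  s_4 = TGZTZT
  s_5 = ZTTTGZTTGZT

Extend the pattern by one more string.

Apply φ to ZTTTGZTTGZT symbol by symbol: Z→TG, T→ZT, T→ZT, T→ZT, G→T, Z→TG, T→ZT, T→ZT, G→T, Z→TG, T→ZT; joined: TG ZT ZT ZT T TG ZT ZT T TG ZT.

TGZTZTZTTTGZTZTTTGZT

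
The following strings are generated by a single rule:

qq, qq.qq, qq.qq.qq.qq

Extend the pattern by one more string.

qq.qq.qq.qq.qq.qq.qq.qq

s(k+1) = s(k)·.·s(k) — each term doubles the last with '.' between the halves.
One more doubling of qq.qq.qq.qq gives the answer.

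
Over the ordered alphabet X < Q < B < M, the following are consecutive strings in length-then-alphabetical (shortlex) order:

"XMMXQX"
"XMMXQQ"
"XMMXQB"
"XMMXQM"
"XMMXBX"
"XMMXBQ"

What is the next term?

Find the rightmost character of XMMXBQ below M, bump it to the next letter, and reset everything to its right to X.

XMMXBB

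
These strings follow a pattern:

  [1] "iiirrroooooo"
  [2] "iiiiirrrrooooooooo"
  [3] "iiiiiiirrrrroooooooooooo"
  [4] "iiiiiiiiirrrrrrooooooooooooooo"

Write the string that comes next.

iiiiiiiiiiirrrrrrroooooooooooooooooo

The n-th term is 2n+1 i's then n+2 r's then 3n+3 o's (n = 1, 2, …).
Setting n = 5 gives 11, 7, 18 characters in each block.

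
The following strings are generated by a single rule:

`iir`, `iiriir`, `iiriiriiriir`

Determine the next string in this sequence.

s(k+1) = s(k)·s(k) — each term doubles the last.
Doubling iiriiriiriir:

iiriiriiriiriiriiriiriir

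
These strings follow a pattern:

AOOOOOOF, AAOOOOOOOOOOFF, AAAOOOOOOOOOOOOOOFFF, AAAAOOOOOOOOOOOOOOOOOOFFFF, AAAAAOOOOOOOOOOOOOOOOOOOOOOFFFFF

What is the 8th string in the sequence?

Reading off run lengths: A runs 1, 2, 3, 4, 5; O runs 6, 10, 14, 18, 22; F runs 1, 2, 3, 4, 5 — each is linear in n (n = 1, 2, …).
At n = 8 the blocks have lengths 8, 34, 8.

AAAAAAAAOOOOOOOOOOOOOOOOOOOOOOOOOOOOOOOOOOFFFFFFFF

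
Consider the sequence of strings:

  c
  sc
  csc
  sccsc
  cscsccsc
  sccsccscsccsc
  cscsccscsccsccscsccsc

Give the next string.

This is a Fibonacci-style word recurrence s(k) = s(k−2)·s(k−1): e.g. c·sc = csc.
So term 8 is sccsccscsccsc·cscsccscsccsccscsccsc.

sccsccscsccsccscsccscsccsccscsccsc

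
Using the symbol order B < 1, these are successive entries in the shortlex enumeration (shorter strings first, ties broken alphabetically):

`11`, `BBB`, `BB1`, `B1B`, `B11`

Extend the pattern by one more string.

Treat B11 as a base-2 numeral over the given alphabet and add one, carrying through any trailing 1's.

1BB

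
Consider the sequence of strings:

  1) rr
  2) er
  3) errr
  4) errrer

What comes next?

errrererrr

This is a Fibonacci-style word recurrence s(k) = s(k−1)·s(k−2): e.g. er·rr = errr.
Continuing: errrer · errr gives term 5.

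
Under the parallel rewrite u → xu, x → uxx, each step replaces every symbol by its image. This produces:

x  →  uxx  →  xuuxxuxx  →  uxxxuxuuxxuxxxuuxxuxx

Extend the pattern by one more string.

Replace each of the 21 characters of uxxxuxuuxxuxxxuuxxuxx in place — xu uxx uxx uxx xu uxx xu xu uxx uxx xu uxx uxx uxx xu xu uxx uxx xu uxx uxx — and concatenate.

xuuxxuxxuxxxuuxxxuxuuxxuxxxuuxxuxxuxxxuxuuxxuxxxuuxxuxx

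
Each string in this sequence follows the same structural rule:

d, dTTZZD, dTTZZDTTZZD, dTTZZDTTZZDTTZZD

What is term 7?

The strings grow by a fixed suffix TTZZD each time.
From dTTZZDTTZZDTTZZD, 3 further steps: dTTZZDTTZZDTTZZD → dTTZZDTTZZDTTZZDTTZZD → dTTZZDTTZZDTTZZDTTZZDTTZZD → (answer).

dTTZZDTTZZDTTZZDTTZZDTTZZDTTZZD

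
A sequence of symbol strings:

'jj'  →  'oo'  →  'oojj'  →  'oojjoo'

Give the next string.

From term 3 onward, concatenate the last term with the second-to-last: oo·jj = oojj, oojj·oo = oojjoo, …
So term 5 is oojjoo·oojj.

oojjoooojj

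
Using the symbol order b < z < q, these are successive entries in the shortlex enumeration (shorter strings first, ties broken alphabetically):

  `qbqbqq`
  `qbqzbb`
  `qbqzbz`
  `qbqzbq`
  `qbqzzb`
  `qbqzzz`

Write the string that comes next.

qbqzzq

The successor of qbqzzz increments the rightmost position that isn't already q and resets every position after it to b.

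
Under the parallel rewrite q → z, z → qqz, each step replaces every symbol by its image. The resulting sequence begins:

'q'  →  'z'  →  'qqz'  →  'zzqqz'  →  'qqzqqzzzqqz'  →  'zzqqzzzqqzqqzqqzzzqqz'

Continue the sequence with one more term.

φ(zzqqzzzqqzqqzqqzzzqqz) expands symbol-by-symbol to qqz qqz z z qqz qqz qqz z z qqz z z qqz z z qqz qqz qqz z z qqz; joining the 21 pieces gives the next term.

qqzqqzzzqqzqqzqqzzzqqzzzqqzzzqqzqqzqqzzzqqz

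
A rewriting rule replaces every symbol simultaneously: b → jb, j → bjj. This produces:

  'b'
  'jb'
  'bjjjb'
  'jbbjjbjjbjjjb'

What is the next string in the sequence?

Rewriting the 13 symbols of jbbjjbjjbjjjb one by one yields bjj jb jb bjj bjj jb bjj bjj jb bjj bjj bjj jb; concatenated:

bjjjbjbbjjbjjjbbjjbjjjbbjjbjjbjjjb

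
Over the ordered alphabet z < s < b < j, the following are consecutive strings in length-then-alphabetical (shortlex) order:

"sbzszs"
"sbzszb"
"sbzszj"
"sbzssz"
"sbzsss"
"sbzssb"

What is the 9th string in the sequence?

sbzsbs

Continuing the enumeration 3 steps past sbzssb: sbzssb → sbzssj → sbzsbz → (answer).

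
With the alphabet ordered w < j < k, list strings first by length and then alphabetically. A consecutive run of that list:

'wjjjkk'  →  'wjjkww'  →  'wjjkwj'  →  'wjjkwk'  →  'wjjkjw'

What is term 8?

wjjkkw

Continuing the enumeration 3 steps past wjjkjw: wjjkjw → wjjkjj → wjjkjk → (answer).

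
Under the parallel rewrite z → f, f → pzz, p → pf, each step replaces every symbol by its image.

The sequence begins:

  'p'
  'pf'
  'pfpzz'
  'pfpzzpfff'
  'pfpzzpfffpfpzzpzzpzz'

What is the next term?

φ(pfpzzpfffpfpzzpzzpzz) expands symbol-by-symbol to pf pzz pf f f pf pzz pzz pzz pf pzz pf f f pf f f pf f f; joining the 20 pieces gives the next term.

pfpzzpfffpfpzzpzzpzzpfpzzpfffpfffpfff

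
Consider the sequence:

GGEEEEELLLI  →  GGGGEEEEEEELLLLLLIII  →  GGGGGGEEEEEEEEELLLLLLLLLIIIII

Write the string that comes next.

The n-th term is 2n G's then 2n+3 E's then 3n L's then 2n-1 I's (n = 1, 2, …).
Setting n = 4 gives 8, 11, 12, 7 characters in each block.

GGGGGGGGEEEEEEEEEEELLLLLLLLLLLLIIIIIII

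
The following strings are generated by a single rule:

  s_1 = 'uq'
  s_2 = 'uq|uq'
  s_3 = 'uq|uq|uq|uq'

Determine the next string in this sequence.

uq|uq|uq|uq|uq|uq|uq|uq

s(k+1) = s(k)·|·s(k) — each term doubles the last with '|' between the halves.
One more doubling of uq|uq|uq|uq gives the answer.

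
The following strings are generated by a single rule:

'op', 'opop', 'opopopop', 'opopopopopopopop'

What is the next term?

s(k+1) = s(k)·s(k) — each term doubles the last.
Doubling opopopopopopopop:

opopopopopopopopopopopopopopopop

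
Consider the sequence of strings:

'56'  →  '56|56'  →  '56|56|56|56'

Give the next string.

Each string is two copies of the previous one joined by '|'.
Doubling 56|56|56|56 with '|' between the halves:

56|56|56|56|56|56|56|56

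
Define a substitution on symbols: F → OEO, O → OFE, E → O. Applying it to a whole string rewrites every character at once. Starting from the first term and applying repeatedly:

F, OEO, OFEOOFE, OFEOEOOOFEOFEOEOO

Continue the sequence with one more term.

Replace each of the 17 characters of OFEOEOOOFEOFEOEOO in place — OFE OEO O OFE O OFE OFE OFE OEO O OFE OEO O OFE O OFE OFE — and concatenate.

OFEOEOOOFEOOFEOFEOFEOEOOOFEOEOOOFEOOFEOFE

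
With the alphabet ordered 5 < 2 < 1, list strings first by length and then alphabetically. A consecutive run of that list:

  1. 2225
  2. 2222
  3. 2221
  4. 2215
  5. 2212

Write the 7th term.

Stepping forward 2 times from 2212: 2212 → 2211, then the target.

2155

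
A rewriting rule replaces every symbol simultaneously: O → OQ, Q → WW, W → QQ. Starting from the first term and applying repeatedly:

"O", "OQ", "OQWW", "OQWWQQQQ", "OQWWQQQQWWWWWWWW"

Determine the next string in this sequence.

φ(OQWWQQQQWWWWWWWW) expands symbol-by-symbol to OQ WW QQ QQ WW WW WW WW QQ QQ QQ QQ QQ QQ QQ QQ; joining the 16 pieces gives the next term.

OQWWQQQQWWWWWWWWQQQQQQQQQQQQQQQQ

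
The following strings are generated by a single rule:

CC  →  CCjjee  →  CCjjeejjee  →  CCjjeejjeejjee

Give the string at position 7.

Each term is the previous one with jjee appended.
From CCjjeejjeejjee, 3 further steps: CCjjeejjeejjee → CCjjeejjeejjeejjee → CCjjeejjeejjeejjeejjee → (answer).

CCjjeejjeejjeejjeejjeejjee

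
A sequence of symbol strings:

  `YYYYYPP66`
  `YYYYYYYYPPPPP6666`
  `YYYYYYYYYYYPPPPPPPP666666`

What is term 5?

Reading off run lengths: Y runs 5, 8, 11; P runs 2, 5, 8; 6 runs 2, 4, 6 — each is linear in n (n = 1, 2, …).
At n = 5 the blocks have lengths 17, 14, 10.

YYYYYYYYYYYYYYYYYPPPPPPPPPPPPPP6666666666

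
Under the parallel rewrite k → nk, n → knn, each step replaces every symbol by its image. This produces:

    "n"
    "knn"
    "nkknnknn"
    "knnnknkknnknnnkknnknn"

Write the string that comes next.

Rewriting the 21 symbols of knnnknkknnknnnkknnknn one by one yields nk knn knn knn nk knn nk nk knn knn nk knn knn knn nk nk knn knn nk knn knn; concatenated:

nkknnknnknnnkknnnknkknnknnnkknnknnknnnknkknnknnnkknnknn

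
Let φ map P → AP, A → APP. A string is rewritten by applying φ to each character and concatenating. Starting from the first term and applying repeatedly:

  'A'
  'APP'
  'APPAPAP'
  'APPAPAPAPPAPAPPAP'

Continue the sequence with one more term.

APPAPAPAPPAPAPPAPAPPAPAPAPPAPAPPAPAPAPPAP

Applying the rule to each of the 17 symbols of APPAPAPAPPAPAPPAP gives the pieces APP AP AP APP AP APP AP APP AP AP APP AP APP AP AP APP AP, which concatenate to the answer.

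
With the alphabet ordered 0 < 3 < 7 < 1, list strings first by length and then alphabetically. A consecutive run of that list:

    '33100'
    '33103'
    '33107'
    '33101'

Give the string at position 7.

33137

Continuing the enumeration 3 steps past 33101: 33101 → 33130 → 33133 → (answer).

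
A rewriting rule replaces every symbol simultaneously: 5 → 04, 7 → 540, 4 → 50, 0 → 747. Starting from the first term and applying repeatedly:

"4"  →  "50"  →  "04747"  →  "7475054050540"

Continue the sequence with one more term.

Applying the rule to each of the 13 symbols of 7475054050540 gives the pieces 540 50 540 04 747 04 50 747 04 747 04 50 747, which concatenate to the answer.

54050540047470450747047470450747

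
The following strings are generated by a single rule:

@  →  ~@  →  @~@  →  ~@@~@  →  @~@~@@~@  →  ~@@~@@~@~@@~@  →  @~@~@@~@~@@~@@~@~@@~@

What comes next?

Each term (from the third on) is the two preceding terms concatenated in order: term 3 = @·~@ = @~@.
The next term joins ~@@~@@~@~@@~@ and @~@~@@~@~@@~@@~@~@@~@.

~@@~@@~@~@@~@@~@~@@~@~@@~@@~@~@@~@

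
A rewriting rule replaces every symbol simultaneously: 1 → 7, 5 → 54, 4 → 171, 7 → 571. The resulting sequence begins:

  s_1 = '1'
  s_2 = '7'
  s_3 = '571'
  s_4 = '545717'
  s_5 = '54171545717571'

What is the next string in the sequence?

541717571754171545717571545717

Applying the rule to each of the 14 symbols of 54171545717571 gives the pieces 54 171 7 571 7 54 171 54 571 7 571 54 571 7, which concatenate to the answer.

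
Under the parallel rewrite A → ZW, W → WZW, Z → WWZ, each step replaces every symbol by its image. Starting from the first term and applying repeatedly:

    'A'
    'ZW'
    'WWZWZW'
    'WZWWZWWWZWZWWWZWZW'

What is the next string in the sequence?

WZWWWZWZWWZWWWZWZWWZWWZWWWZWZWWWZWZWWZWWZWWWZWZWWWZWZW

φ(WZWWZWWWZWZWWWZWZW) expands symbol-by-symbol to WZW WWZ WZW WZW WWZ WZW WZW WZW WWZ WZW WWZ WZW WZW WZW WWZ WZW WWZ WZW; joining the 18 pieces gives the next term.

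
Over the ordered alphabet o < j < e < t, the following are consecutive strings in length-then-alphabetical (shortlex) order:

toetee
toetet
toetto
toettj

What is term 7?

Stepping forward 3 times from toettj: toettj → toette → toettt, then the target.

totooo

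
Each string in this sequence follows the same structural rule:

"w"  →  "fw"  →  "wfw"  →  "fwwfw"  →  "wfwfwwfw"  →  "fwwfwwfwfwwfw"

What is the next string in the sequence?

Each term (from the third on) is the two preceding terms concatenated in order: term 3 = w·fw = wfw.
The next term joins wfwfwwfw and fwwfwwfwfwwfw.

wfwfwwfwfwwfwwfwfwwfw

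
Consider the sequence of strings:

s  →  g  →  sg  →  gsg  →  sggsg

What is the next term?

This is a Fibonacci-style word recurrence s(k) = s(k−2)·s(k−1): e.g. s·g = sg.
Continuing: gsg · sggsg gives term 6.

gsgsggsg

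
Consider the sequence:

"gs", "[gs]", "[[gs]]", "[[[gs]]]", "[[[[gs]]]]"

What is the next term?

Every step adds [ to the front and ] to the end of the previous string.
So the next term is [·[[[[gs]]]]·].

[[[[[gs]]]]]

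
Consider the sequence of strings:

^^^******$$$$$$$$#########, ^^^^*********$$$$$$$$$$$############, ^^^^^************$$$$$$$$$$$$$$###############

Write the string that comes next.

The n-th term is n+1 ^'s then 3n *'s then 3n+2 $'s then 3n+3 #'s, where the shown terms are n = 2, 3, 4.
Setting n = 5 gives 6, 15, 17, 18 characters in each block.

^^^^^^***************$$$$$$$$$$$$$$$$$##################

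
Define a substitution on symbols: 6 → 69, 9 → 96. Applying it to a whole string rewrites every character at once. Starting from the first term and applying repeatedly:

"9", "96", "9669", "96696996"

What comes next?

Rewriting each symbol of 96696996: 9→96, 6→69, 6→69, 9→96, 6→69, 9→96, 9→96, 6→69, which concatenates to 96 69 69 96 69 96 96 69.

9669699669969669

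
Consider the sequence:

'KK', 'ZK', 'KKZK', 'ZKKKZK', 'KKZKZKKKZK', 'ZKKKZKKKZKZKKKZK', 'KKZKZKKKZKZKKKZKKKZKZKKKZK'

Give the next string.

This is a Fibonacci-style word recurrence s(k) = s(k−2)·s(k−1): e.g. KK·ZK = KKZK.
The next term joins ZKKKZKKKZKZKKKZK and KKZKZKKKZKZKKKZKKKZKZKKKZK.

ZKKKZKKKZKZKKKZKKKZKZKKKZKZKKKZKKKZKZKKKZK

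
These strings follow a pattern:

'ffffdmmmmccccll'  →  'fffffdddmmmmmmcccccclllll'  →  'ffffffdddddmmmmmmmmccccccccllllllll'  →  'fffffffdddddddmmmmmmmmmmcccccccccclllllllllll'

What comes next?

ffffffffdddddddddmmmmmmmmmmmmccccccccccccllllllllllllll

The n-th term is n+3 f's then 2n-1 d's then 2n+2 m's then 2n+2 c's then 3n-1 l's (n = 1, 2, …).
Setting n = 5 gives 8, 9, 12, 12, 14 characters in each block.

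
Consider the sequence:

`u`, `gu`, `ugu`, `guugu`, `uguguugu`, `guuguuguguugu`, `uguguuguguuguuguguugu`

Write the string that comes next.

guuguuguguuguuguguuguguuguuguguugu

This is a Fibonacci-style word recurrence s(k) = s(k−2)·s(k−1): e.g. u·gu = ugu.
The next term joins guuguuguguugu and uguguuguguuguuguguugu.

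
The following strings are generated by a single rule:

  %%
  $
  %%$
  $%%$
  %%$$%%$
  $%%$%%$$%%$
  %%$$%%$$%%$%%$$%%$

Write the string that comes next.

$%%$%%$$%%$%%$$%%$$%%$%%$$%%$

This is a Fibonacci-style word recurrence s(k) = s(k−2)·s(k−1): e.g. %%·$ = %%$.
Continuing: $%%$%%$$%%$ · %%$$%%$$%%$%%$$%%$ gives term 8.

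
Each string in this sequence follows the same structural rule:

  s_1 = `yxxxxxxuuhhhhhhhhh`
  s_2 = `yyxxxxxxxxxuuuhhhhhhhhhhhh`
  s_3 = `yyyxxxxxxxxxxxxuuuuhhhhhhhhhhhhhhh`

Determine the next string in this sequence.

Reading off run lengths: y runs 1, 2, 3; x runs 6, 9, 12; u runs 2, 3, 4; h runs 9, 12, 15 — each is linear in n, where the shown terms are n = 2, 3, 4.
At n = 5 the blocks have lengths 4, 15, 5, 18.

yyyyxxxxxxxxxxxxxxxuuuuuhhhhhhhhhhhhhhhhhh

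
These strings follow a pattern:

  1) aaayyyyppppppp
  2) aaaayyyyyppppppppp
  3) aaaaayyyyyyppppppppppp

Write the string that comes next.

The n-th term is n a's then n+1 y's then 2n+1 p's, where the shown terms are n = 3, 4, 5.
At n = 6 the blocks have lengths 6, 7, 13.

aaaaaayyyyyyyppppppppppppp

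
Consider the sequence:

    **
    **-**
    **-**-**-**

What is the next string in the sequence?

s(k+1) = s(k)·-·s(k) — each term doubles the last with '-' between the halves.
So the next term is two copies of **-**-**-** with '-' between the halves.

**-**-**-**-**-**-**-**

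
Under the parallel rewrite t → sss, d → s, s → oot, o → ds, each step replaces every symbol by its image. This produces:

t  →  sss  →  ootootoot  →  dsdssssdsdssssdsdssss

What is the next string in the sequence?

sootsootootootootsootsootootootootsootsootootootoot

Replace each of the 21 characters of dsdssssdsdssssdsdssss in place — s oot s oot oot oot oot s oot s oot oot oot oot s oot s oot oot oot oot — and concatenate.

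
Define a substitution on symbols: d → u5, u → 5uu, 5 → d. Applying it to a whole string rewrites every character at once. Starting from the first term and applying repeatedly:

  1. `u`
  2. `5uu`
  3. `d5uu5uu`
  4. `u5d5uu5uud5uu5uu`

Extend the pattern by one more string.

φ(u5d5uu5uud5uu5uu) expands symbol-by-symbol to 5uu d u5 d 5uu 5uu d 5uu 5uu u5 d 5uu 5uu d 5uu 5uu; joining the 16 pieces gives the next term.

5uudu5d5uu5uud5uu5uuu5d5uu5uud5uu5uu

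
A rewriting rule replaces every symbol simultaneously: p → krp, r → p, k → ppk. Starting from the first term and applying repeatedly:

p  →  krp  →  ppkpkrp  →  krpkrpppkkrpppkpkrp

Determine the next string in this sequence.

ppkpkrpppkpkrpkrpkrpppkppkpkrpkrpkrpppkkrpppkpkrp

Replace each of the 19 characters of krpkrpppkkrpppkpkrp in place — ppk p krp ppk p krp krp krp ppk ppk p krp krp krp ppk krp ppk p krp — and concatenate.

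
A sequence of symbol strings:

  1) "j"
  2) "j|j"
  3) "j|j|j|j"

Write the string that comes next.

j|j|j|j|j|j|j|j

s(k+1) = s(k)·|·s(k) — each term doubles the last with '|' between the halves.
One more doubling of j|j|j|j gives the answer.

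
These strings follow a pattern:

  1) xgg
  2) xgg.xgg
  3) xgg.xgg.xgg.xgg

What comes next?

Every step duplicates the string with '.' between the halves.
So the next term is two copies of xgg.xgg.xgg.xgg with '.' between the halves.

xgg.xgg.xgg.xgg.xgg.xgg.xgg.xgg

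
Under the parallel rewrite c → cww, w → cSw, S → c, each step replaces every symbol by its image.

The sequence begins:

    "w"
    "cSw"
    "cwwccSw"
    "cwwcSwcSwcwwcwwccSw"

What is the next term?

φ(cwwcSwcSwcwwcwwccSw) expands symbol-by-symbol to cww cSw cSw cww c cSw cww c cSw cww cSw cSw cww cSw cSw cww cww c cSw; joining the 19 pieces gives the next term.

cwwcSwcSwcwwccSwcwwccSwcwwcSwcSwcwwcSwcSwcwwcwwccSw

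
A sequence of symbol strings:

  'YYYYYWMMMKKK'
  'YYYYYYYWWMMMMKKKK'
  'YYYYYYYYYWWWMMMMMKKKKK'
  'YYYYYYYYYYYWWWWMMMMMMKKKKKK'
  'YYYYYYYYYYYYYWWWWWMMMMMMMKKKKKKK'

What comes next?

Term n consists of 2n+1 Y's, followed by n-1 W's, followed by n+1 M's, followed by n+1 K's, where the shown terms are n = 2, 3, 4, 5, 6.
At n = 7 the blocks have lengths 15, 6, 8, 8.

YYYYYYYYYYYYYYYWWWWWWMMMMMMMMKKKKKKKK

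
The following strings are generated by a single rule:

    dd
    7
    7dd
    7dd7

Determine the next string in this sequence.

From term 3 onward, concatenate the last term with the second-to-last: 7·dd = 7dd, 7dd·7 = 7dd7, …
Continuing: 7dd7 · 7dd gives term 5.

7dd77dd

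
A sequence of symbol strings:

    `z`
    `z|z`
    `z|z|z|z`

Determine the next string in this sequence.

Every step duplicates the string with '|' between the halves.
So the next term is two copies of z|z|z|z with '|' between the halves.

z|z|z|z|z|z|z|z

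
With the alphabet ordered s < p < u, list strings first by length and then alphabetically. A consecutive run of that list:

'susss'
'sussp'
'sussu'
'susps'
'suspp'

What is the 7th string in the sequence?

susus

Continuing the enumeration 2 steps past suspp: suspp → suspu → (answer).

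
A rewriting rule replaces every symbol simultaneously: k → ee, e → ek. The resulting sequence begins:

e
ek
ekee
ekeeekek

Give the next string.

Apply φ to ekeeekek symbol by symbol: e→ek, k→ee, e→ek, e→ek, e→ek, k→ee, e→ek, k→ee; joined: ek ee ek ek ek ee ek ee.

ekeeekekekeeekee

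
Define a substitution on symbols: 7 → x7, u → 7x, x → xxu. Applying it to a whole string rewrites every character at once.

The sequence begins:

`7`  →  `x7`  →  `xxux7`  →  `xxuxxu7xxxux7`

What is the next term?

xxuxxu7xxxuxxu7xx7xxuxxuxxu7xxxux7

Applying the rule to each of the 13 symbols of xxuxxu7xxxux7 gives the pieces xxu xxu 7x xxu xxu 7x x7 xxu xxu xxu 7x xxu x7, which concatenate to the answer.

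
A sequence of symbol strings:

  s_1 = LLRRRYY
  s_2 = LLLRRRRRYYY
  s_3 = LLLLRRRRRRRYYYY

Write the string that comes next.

The n-th term is n L's then 2n-1 R's then n Y's, where the shown terms are n = 2, 3, 4.
At n = 5 the blocks have lengths 5, 9, 5.

LLLLLRRRRRRRRRYYYYY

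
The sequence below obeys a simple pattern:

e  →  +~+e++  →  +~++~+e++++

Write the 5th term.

Each term wraps the previous one in +~+ on the left and ++ on the right.
From +~++~+e++++, 2 further steps: +~++~+e++++ → +~++~++~+e++++++ → (answer).

+~++~++~++~+e++++++++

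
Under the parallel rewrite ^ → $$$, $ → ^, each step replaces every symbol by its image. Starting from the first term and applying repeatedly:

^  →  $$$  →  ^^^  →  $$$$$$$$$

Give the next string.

^^^^^^^^^

Rewriting each symbol of $$$$$$$$$: $→^, $→^, $→^, $→^, $→^, $→^, $→^, $→^, $→^, which concatenates to ^ ^ ^ ^ ^ ^ ^ ^ ^.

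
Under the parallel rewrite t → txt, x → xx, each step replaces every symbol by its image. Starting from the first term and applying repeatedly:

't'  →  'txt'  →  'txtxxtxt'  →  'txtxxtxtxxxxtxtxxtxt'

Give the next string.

txtxxtxtxxxxtxtxxtxtxxxxxxxxtxtxxtxtxxxxtxtxxtxt

Replace each of the 20 characters of txtxxtxtxxxxtxtxxtxt in place — txt xx txt xx xx txt xx txt xx xx xx xx txt xx txt xx xx txt xx txt — and concatenate.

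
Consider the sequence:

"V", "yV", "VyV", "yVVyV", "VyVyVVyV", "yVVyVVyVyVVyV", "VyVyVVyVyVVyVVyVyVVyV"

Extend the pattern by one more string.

From term 3 onward, concatenate the second-to-last term with the last: V·yV = VyV, yV·VyV = yVVyV, …
So term 8 is yVVyVVyVyVVyV·VyVyVVyVyVVyVVyVyVVyV.

yVVyVVyVyVVyVVyVyVVyVyVVyVVyVyVVyV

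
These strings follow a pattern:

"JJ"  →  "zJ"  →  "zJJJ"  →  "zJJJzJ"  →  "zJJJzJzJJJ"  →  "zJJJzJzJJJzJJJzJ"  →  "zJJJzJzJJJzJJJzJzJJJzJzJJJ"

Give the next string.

zJJJzJzJJJzJJJzJzJJJzJzJJJzJJJzJzJJJzJJJzJ

From term 3 onward, concatenate the last term with the second-to-last: zJ·JJ = zJJJ, zJJJ·zJ = zJJJzJ, …
So term 8 is zJJJzJzJJJzJJJzJzJJJzJzJJJ·zJJJzJzJJJzJJJzJ.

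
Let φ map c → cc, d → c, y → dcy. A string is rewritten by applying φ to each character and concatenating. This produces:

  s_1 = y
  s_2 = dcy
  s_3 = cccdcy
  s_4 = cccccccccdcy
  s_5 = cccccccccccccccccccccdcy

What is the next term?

cccccccccccccccccccccccccccccccccccccccccccccdcy

Applying the rule to each of the 24 symbols of cccccccccccccccccccccdcy gives the pieces cc cc cc cc cc cc cc cc cc cc cc cc cc cc cc cc cc cc cc cc cc c cc dcy, which concatenate to the answer.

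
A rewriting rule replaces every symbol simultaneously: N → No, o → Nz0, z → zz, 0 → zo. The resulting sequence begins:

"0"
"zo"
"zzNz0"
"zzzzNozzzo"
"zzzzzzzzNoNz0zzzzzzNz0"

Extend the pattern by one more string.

zzzzzzzzzzzzzzzzNoNz0NozzzozzzzzzzzzzzzNozzzo

Replace each of the 22 characters of zzzzzzzzNoNz0zzzzzzNz0 in place — zz zz zz zz zz zz zz zz No Nz0 No zz zo zz zz zz zz zz zz No zz zo — and concatenate.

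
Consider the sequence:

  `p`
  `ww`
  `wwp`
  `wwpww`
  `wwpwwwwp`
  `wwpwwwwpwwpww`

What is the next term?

From term 3 onward, concatenate the last term with the second-to-last: ww·p = wwp, wwp·ww = wwpww, …
So term 7 is wwpwwwwpwwpww·wwpwwwwp.

wwpwwwwpwwpwwwwpwwwwp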